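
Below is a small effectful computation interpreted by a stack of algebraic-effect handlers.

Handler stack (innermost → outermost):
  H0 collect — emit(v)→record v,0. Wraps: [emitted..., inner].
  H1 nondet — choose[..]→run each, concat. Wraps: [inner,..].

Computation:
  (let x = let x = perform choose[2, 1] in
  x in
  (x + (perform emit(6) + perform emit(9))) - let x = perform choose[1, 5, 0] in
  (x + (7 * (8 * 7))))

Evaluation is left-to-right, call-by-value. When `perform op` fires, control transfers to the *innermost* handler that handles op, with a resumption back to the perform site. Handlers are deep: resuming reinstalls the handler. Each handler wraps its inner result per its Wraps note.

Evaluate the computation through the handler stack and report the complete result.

Working:
choose[2, 1] @ H1
  branch[0] choose=2:
    emit(6) @ H0 ⇒ out+=6
    emit(9) @ H0 ⇒ out+=9
    choose[1, 5, 0] @ H1
      branch[0] choose=1:
        H0 returns [6, 9, -391]
        H1 returns [[6, 9, -391]]
      branch[1] choose=5:
        H0 returns [6, 9, -395]
        H1 returns [[6, 9, -395]]
      branch[2] choose=0:
        H0 returns [6, 9, -390]
        H1 returns [[6, 9, -390]]
  branch[1] choose=1:
    emit(6) @ H0 ⇒ out+=6
    emit(9) @ H0 ⇒ out+=9
    choose[1, 5, 0] @ H1
      branch[0] choose=1:
        H0 returns [6, 9, -392]
        H1 returns [[6, 9, -392]]
      branch[1] choose=5:
        H0 returns [6, 9, -396]
        H1 returns [[6, 9, -396]]
      branch[2] choose=0:
        H0 returns [6, 9, -391]
        H1 returns [[6, 9, -391]]
= [[6, 9, -391], [6, 9, -395], [6, 9, -390], [6, 9, -392], [6, 9, -396], [6, 9, -391]]

Answer: [[6, 9, -391], [6, 9, -395], [6, 9, -390], [6, 9, -392], [6, 9, -396], [6, 9, -391]]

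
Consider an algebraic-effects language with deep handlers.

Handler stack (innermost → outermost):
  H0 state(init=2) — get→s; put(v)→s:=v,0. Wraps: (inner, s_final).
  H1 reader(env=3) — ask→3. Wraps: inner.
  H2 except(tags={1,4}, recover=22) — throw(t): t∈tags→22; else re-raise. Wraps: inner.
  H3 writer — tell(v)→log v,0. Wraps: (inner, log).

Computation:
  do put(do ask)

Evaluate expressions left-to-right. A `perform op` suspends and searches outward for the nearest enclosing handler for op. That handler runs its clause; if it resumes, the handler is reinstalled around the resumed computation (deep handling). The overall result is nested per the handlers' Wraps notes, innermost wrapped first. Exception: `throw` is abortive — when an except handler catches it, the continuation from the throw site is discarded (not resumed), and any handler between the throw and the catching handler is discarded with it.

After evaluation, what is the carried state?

Step-by-step:
ask @ H1 ⇒ 3
put(3) @ H0 ⇒ s:=3
H0 returns (0, 3)
H1 returns (0, 3)
H2 returns (0, 3)
H3 returns ((0, 3), ())
= ((0, 3), ())

Answer: 3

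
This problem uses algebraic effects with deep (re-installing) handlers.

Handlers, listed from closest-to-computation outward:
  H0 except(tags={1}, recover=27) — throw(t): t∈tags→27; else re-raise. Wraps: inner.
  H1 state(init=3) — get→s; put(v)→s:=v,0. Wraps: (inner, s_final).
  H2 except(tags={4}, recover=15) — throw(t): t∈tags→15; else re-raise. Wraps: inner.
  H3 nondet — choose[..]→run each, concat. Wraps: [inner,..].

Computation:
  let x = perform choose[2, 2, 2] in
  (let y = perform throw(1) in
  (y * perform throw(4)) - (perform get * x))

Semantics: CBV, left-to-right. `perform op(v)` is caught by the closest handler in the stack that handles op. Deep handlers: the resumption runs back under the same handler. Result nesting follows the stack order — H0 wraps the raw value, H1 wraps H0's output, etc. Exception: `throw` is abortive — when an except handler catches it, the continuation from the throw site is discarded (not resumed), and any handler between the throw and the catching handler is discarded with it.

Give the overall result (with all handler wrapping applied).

Evaluation trace:
choose[2, 2, 2] @ H3
  branch[0] choose=2:
    throw(1) @ H0 caught ⇒ 27
    H1 returns (27, 3)
    H2 returns (27, 3)
    H3 returns [(27, 3)]
  branch[1] choose=2:
    throw(1) @ H0 caught ⇒ 27
    H1 returns (27, 3)
    H2 returns (27, 3)
    H3 returns [(27, 3)]
  branch[2] choose=2:
    throw(1) @ H0 caught ⇒ 27
    H1 returns (27, 3)
    H2 returns (27, 3)
    H3 returns [(27, 3)]
= [(27, 3), (27, 3), (27, 3)]

Answer: [(27, 3), (27, 3), (27, 3)]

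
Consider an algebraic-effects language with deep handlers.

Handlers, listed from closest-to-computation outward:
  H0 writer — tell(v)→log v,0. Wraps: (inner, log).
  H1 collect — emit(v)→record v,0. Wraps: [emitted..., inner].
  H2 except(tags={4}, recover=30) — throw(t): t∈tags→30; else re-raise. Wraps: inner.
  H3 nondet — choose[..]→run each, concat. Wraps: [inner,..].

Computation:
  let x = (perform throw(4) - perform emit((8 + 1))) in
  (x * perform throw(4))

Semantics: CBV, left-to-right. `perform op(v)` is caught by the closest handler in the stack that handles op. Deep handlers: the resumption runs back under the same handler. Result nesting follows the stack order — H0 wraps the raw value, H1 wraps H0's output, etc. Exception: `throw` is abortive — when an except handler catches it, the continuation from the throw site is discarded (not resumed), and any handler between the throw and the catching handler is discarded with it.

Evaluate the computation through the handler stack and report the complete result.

Answer: [30]

Evaluation trace:
throw(4) @ H2 caught ⇒ 30
H3 returns [30]
= [30]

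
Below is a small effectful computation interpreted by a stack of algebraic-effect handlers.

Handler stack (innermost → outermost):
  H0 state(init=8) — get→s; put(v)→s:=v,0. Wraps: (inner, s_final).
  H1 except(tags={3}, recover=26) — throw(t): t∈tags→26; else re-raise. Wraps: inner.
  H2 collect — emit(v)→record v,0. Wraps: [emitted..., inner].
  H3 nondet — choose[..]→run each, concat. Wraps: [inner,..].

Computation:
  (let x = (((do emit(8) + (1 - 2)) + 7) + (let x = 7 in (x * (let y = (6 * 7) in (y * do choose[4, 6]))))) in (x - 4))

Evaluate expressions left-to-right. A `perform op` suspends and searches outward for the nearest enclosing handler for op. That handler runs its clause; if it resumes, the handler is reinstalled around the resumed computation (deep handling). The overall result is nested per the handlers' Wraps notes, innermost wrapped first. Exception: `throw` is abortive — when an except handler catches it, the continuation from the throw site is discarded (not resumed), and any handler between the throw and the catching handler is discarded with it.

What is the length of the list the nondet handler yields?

Answer: 2

Step-by-step:
emit(8) @ H2 ⇒ out+=8
choose[4, 6] @ H3
  branch[0] choose=4:
    H0 returns (1178, 8)
    H1 returns (1178, 8)
    H2 returns [8, (1178, 8)]
    H3 returns [[8, (1178, 8)]]
  branch[1] choose=6:
    H0 returns (1766, 8)
    H1 returns (1766, 8)
    H2 returns [8, (1766, 8)]
    H3 returns [[8, (1766, 8)]]
= [[8, (1178, 8)], [8, (1766, 8)]]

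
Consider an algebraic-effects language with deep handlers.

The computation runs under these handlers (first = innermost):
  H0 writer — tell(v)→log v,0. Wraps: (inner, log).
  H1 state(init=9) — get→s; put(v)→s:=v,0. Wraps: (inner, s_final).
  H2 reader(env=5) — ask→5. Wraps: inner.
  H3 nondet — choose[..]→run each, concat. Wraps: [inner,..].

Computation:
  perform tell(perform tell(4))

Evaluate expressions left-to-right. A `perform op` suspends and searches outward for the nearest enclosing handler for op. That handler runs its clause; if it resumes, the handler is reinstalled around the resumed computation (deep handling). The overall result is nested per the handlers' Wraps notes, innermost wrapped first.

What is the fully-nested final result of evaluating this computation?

Working:
tell(4) @ H0 ⇒ log+=4
tell(0) @ H0 ⇒ log+=0
H0 returns (0, (4, 0))
H1 returns ((0, (4, 0)), 9)
H2 returns ((0, (4, 0)), 9)
H3 returns [((0, (4, 0)), 9)]
= [((0, (4, 0)), 9)]

Answer: [((0, (4, 0)), 9)]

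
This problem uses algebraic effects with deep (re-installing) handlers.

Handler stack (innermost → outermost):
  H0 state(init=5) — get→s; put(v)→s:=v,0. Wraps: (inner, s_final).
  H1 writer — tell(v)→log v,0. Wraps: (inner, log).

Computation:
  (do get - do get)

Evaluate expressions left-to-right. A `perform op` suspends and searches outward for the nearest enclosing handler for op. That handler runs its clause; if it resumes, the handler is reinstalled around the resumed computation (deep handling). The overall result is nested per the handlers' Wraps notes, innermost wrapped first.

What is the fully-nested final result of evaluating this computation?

Evaluation trace:
get @ H0 ⇒ 5
get @ H0 ⇒ 5
H0 returns (0, 5)
H1 returns ((0, 5), ())
= ((0, 5), ())

Answer: ((0, 5), ())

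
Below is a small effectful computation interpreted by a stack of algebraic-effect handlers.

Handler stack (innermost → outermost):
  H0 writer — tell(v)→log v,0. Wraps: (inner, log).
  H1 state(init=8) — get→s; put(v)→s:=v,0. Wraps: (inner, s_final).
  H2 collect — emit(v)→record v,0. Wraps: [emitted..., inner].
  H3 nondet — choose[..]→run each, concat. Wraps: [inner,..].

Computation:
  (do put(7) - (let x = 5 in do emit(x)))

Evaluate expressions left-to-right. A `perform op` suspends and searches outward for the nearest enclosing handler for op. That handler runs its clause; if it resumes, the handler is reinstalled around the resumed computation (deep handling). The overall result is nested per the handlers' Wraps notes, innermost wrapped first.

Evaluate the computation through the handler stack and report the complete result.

Answer: [[5, ((0, ()), 7)]]

Evaluation trace:
put(7) @ H1 ⇒ s:=7
emit(5) @ H2 ⇒ out+=5
H0 returns (0, ())
H1 returns ((0, ()), 7)
H2 returns [5, ((0, ()), 7)]
H3 returns [[5, ((0, ()), 7)]]
= [[5, ((0, ()), 7)]]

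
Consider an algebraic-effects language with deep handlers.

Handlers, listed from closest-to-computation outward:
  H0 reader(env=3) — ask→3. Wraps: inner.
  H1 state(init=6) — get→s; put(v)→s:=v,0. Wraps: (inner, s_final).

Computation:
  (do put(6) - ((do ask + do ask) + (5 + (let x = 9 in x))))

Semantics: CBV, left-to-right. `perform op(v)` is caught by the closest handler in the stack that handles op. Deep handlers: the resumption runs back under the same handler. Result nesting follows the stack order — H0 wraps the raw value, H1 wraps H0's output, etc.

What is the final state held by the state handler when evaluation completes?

Answer: 6

Working:
put(6) @ H1 ⇒ s:=6
ask @ H0 ⇒ 3
ask @ H0 ⇒ 3
H0 returns -20
H1 returns (-20, 6)
= (-20, 6)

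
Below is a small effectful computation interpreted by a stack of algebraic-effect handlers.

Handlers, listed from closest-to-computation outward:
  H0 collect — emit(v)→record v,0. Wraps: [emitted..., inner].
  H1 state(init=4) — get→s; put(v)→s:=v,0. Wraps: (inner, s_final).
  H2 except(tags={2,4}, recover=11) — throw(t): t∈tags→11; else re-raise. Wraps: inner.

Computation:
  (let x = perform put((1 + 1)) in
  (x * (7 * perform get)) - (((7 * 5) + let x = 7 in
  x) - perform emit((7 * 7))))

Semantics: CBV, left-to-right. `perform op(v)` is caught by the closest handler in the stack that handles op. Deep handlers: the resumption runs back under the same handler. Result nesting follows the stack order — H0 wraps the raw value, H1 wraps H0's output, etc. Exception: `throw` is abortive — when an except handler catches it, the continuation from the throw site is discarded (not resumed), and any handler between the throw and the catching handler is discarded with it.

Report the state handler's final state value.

Answer: 2

Evaluation trace:
put(2) @ H1 ⇒ s:=2
get @ H1 ⇒ 2
emit(49) @ H0 ⇒ out+=49
H0 returns [49, -42]
H1 returns ([49, -42], 2)
H2 returns ([49, -42], 2)
= ([49, -42], 2)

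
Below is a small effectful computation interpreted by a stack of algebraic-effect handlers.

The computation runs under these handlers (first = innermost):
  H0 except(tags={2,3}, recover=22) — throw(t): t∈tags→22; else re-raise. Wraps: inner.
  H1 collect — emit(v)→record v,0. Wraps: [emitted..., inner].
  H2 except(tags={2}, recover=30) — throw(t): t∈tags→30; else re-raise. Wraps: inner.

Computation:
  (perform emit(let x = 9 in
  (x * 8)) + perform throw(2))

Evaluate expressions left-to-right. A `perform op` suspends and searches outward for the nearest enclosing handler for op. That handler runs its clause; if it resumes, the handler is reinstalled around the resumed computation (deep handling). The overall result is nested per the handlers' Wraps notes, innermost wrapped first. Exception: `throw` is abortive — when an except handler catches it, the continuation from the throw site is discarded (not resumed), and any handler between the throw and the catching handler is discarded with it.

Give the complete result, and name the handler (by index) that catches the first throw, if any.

Evaluation trace:
emit(72) @ H1 ⇒ out+=72
throw(2) @ H0 caught ⇒ 22
H1 returns [72, 22]
H2 returns [72, 22]
= [72, 22]

Answer: [72, 22] ; first throw caught by: H0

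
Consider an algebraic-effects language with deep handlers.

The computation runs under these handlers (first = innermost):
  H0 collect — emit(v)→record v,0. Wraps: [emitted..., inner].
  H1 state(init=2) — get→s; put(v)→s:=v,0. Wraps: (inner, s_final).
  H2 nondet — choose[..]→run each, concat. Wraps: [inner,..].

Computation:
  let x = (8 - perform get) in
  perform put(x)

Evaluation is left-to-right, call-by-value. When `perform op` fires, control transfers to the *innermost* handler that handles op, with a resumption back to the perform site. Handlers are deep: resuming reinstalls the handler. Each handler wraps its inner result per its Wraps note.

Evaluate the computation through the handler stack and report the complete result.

Working:
get @ H1 ⇒ 2
put(6) @ H1 ⇒ s:=6
H0 returns [0]
H1 returns ([0], 6)
H2 returns [([0], 6)]
= [([0], 6)]

Answer: [([0], 6)]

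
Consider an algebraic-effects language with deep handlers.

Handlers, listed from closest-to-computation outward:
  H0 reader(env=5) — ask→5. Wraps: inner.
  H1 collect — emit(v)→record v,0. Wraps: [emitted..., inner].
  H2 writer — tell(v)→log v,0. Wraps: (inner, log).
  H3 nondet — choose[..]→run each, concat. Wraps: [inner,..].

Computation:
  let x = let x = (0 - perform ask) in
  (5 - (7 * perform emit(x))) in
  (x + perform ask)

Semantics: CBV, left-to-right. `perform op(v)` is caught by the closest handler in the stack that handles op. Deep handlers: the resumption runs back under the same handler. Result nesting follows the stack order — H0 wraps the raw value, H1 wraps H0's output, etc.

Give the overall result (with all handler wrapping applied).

Working:
ask @ H0 ⇒ 5
emit(-5) @ H1 ⇒ out+=-5
ask @ H0 ⇒ 5
H0 returns 10
H1 returns [-5, 10]
H2 returns ([-5, 10], ())
H3 returns [([-5, 10], ())]
= [([-5, 10], ())]

Answer: [([-5, 10], ())]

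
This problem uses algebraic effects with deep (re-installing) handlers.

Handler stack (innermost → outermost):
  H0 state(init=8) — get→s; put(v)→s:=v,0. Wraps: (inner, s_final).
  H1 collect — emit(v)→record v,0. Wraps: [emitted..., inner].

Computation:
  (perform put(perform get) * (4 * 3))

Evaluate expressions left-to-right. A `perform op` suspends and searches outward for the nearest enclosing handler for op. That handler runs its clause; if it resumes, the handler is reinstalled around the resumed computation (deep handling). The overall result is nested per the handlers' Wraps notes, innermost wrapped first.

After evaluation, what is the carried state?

Answer: 8

Evaluation trace:
get @ H0 ⇒ 8
put(8) @ H0 ⇒ s:=8
H0 returns (0, 8)
H1 returns [(0, 8)]
= [(0, 8)]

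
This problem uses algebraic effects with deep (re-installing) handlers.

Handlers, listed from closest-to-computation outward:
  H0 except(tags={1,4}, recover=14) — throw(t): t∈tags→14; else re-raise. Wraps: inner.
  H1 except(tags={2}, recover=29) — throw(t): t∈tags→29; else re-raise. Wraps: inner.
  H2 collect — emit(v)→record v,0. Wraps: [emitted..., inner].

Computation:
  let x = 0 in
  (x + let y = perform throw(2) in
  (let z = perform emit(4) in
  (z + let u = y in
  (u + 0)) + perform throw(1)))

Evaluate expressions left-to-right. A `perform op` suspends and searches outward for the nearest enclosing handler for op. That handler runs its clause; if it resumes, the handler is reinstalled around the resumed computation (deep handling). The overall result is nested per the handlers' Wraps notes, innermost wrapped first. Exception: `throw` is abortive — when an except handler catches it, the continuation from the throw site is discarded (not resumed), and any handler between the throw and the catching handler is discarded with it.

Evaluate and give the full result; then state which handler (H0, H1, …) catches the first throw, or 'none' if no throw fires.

Evaluation trace:
throw(2) @ H0 re-raised
throw(2) @ H1 caught ⇒ 29
H2 returns [29]
= [29]

Answer: [29] ; first throw caught by: H1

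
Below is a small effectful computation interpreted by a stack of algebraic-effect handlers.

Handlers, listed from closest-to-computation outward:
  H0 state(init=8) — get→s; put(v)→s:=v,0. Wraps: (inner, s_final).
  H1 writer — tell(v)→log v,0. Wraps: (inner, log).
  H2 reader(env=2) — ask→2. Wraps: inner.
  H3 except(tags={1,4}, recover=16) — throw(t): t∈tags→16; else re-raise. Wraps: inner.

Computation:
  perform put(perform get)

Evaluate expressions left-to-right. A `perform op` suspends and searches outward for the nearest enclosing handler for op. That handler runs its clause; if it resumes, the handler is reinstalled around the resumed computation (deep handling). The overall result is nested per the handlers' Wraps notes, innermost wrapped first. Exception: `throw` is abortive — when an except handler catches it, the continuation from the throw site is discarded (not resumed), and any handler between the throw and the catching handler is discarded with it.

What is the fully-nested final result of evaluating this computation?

Evaluation trace:
get @ H0 ⇒ 8
put(8) @ H0 ⇒ s:=8
H0 returns (0, 8)
H1 returns ((0, 8), ())
H2 returns ((0, 8), ())
H3 returns ((0, 8), ())
= ((0, 8), ())

Answer: ((0, 8), ())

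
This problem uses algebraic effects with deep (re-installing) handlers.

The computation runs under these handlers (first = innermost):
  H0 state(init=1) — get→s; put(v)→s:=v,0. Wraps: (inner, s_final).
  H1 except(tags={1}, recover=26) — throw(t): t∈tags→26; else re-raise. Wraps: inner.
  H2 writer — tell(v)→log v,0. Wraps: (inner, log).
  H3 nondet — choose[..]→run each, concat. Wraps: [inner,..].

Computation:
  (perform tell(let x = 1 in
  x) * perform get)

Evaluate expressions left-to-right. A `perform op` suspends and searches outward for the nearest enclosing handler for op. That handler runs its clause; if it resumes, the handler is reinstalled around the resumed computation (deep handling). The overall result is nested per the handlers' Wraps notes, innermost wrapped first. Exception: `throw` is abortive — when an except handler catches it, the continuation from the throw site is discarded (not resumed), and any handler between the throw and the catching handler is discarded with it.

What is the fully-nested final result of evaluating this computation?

Answer: [((0, 1), (1))]

Working:
tell(1) @ H2 ⇒ log+=1
get @ H0 ⇒ 1
H0 returns (0, 1)
H1 returns (0, 1)
H2 returns ((0, 1), (1))
H3 returns [((0, 1), (1))]
= [((0, 1), (1))]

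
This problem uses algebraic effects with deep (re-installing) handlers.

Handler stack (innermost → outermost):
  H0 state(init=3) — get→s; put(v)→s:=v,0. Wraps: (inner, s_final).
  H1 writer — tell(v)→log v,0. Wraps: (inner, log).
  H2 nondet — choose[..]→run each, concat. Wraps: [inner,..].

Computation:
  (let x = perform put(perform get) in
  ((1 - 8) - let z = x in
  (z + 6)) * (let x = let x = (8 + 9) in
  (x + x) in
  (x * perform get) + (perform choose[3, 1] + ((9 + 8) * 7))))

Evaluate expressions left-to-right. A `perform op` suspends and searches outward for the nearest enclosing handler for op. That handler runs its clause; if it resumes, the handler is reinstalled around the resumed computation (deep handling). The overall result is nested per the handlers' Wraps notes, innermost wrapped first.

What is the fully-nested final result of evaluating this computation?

Answer: [((-2912, 3), ()), ((-2886, 3), ())]

Evaluation trace:
get @ H0 ⇒ 3
put(3) @ H0 ⇒ s:=3
get @ H0 ⇒ 3
choose[3, 1] @ H2
  branch[0] choose=3:
    H0 returns (-2912, 3)
    H1 returns ((-2912, 3), ())
    H2 returns [((-2912, 3), ())]
  branch[1] choose=1:
    H0 returns (-2886, 3)
    H1 returns ((-2886, 3), ())
    H2 returns [((-2886, 3), ())]
= [((-2912, 3), ()), ((-2886, 3), ())]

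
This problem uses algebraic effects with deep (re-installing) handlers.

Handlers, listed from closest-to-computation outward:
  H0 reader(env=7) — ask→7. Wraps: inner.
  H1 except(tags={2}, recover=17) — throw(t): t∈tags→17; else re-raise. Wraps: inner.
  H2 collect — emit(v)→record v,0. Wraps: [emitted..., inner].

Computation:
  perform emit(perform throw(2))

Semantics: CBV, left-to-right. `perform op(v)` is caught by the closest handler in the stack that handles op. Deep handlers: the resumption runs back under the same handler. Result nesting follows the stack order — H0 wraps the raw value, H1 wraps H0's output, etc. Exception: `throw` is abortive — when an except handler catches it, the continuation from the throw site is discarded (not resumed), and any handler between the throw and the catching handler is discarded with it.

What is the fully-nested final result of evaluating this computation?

Answer: [17]

Step-by-step:
throw(2) @ H1 caught ⇒ 17
H2 returns [17]
= [17]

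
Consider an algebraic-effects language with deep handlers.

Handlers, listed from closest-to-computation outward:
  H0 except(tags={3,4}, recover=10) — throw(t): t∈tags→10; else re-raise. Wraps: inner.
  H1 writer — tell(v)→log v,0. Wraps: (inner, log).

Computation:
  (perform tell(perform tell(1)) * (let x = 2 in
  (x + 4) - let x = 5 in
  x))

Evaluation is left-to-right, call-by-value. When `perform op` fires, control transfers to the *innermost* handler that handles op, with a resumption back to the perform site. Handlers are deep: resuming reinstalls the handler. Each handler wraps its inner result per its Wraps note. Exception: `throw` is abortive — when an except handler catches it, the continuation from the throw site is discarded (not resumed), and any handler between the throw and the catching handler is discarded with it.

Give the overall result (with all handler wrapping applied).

Evaluation trace:
tell(1) @ H1 ⇒ log+=1
tell(0) @ H1 ⇒ log+=0
H0 returns 0
H1 returns (0, (1, 0))
= (0, (1, 0))

Answer: (0, (1, 0))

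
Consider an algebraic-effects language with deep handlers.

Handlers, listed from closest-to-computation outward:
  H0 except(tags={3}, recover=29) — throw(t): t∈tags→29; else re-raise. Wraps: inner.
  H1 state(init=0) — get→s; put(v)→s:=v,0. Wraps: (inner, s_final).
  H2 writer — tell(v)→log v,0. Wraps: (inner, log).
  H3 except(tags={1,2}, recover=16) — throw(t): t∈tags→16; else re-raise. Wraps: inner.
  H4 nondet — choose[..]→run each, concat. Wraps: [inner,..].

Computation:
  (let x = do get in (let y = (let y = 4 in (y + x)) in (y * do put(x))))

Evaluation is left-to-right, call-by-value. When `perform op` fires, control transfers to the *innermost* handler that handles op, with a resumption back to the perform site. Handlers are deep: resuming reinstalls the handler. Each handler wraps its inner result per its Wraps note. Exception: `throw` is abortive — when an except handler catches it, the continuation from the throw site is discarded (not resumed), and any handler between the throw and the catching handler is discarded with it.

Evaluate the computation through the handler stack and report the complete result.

Step-by-step:
get @ H1 ⇒ 0
put(0) @ H1 ⇒ s:=0
H0 returns 0
H1 returns (0, 0)
H2 returns ((0, 0), ())
H3 returns ((0, 0), ())
H4 returns [((0, 0), ())]
= [((0, 0), ())]

Answer: [((0, 0), ())]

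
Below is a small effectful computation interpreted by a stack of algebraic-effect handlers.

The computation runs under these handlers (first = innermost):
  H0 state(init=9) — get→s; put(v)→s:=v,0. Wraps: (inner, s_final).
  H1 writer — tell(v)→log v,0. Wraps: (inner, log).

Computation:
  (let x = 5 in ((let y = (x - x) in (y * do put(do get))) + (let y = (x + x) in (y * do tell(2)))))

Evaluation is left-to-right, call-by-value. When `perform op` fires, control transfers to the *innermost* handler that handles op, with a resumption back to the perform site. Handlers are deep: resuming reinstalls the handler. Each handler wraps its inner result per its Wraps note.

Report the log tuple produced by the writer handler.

Working:
get @ H0 ⇒ 9
put(9) @ H0 ⇒ s:=9
tell(2) @ H1 ⇒ log+=2
H0 returns (0, 9)
H1 returns ((0, 9), (2))
= ((0, 9), (2))

Answer: (2)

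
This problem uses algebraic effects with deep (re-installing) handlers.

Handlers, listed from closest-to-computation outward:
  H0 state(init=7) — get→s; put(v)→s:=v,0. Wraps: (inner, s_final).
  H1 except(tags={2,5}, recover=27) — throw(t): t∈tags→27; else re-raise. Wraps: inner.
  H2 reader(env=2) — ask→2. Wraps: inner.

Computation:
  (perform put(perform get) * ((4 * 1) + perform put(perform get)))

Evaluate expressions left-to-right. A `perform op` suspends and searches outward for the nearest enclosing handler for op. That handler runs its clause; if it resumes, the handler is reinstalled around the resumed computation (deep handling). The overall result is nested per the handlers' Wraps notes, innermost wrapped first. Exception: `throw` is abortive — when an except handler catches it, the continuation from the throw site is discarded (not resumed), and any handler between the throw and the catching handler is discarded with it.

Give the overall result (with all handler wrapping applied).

Step-by-step:
get @ H0 ⇒ 7
put(7) @ H0 ⇒ s:=7
get @ H0 ⇒ 7
put(7) @ H0 ⇒ s:=7
H0 returns (0, 7)
H1 returns (0, 7)
H2 returns (0, 7)
= (0, 7)

Answer: (0, 7)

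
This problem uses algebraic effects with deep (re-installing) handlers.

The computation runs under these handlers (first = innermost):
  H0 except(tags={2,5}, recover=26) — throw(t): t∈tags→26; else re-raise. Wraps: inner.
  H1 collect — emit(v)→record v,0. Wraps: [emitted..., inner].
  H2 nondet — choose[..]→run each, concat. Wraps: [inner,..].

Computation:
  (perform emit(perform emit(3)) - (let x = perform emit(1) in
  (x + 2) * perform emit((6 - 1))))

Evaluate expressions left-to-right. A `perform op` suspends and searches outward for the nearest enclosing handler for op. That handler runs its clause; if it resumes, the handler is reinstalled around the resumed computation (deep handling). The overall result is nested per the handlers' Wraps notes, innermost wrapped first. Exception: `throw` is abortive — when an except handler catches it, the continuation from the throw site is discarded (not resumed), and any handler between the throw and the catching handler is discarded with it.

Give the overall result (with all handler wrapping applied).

Step-by-step:
emit(3) @ H1 ⇒ out+=3
emit(0) @ H1 ⇒ out+=0
emit(1) @ H1 ⇒ out+=1
emit(5) @ H1 ⇒ out+=5
H0 returns 0
H1 returns [3, 0, 1, 5, 0]
H2 returns [[3, 0, 1, 5, 0]]
= [[3, 0, 1, 5, 0]]

Answer: [[3, 0, 1, 5, 0]]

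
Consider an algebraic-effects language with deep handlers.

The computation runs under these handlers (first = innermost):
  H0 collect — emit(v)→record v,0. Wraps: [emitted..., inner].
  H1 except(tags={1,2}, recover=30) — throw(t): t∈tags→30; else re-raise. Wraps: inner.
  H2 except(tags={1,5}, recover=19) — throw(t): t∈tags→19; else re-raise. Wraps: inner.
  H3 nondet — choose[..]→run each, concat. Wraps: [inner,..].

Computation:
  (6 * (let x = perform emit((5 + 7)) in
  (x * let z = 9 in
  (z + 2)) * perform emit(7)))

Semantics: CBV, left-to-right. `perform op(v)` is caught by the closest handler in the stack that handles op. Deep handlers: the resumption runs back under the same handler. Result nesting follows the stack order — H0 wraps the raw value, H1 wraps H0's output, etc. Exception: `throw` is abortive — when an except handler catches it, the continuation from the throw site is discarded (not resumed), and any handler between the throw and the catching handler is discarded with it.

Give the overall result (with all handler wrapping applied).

Working:
emit(12) @ H0 ⇒ out+=12
emit(7) @ H0 ⇒ out+=7
H0 returns [12, 7, 0]
H1 returns [12, 7, 0]
H2 returns [12, 7, 0]
H3 returns [[12, 7, 0]]
= [[12, 7, 0]]

Answer: [[12, 7, 0]]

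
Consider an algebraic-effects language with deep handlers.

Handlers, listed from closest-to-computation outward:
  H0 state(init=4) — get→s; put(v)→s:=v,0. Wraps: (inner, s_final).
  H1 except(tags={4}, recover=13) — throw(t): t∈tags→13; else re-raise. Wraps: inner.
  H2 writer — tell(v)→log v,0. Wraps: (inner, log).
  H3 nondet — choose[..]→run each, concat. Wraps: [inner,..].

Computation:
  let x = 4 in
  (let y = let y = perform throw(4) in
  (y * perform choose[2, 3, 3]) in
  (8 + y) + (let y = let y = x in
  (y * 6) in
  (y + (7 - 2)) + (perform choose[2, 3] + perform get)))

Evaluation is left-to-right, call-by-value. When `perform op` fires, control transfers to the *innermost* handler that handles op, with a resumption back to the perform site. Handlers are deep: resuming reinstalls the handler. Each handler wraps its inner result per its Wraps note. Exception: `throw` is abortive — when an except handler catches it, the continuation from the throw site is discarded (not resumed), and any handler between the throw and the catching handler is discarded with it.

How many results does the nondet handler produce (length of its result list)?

Evaluation trace:
throw(4) @ H1 caught ⇒ 13
H2 returns (13, ())
H3 returns [(13, ())]
= [(13, ())]

Answer: 1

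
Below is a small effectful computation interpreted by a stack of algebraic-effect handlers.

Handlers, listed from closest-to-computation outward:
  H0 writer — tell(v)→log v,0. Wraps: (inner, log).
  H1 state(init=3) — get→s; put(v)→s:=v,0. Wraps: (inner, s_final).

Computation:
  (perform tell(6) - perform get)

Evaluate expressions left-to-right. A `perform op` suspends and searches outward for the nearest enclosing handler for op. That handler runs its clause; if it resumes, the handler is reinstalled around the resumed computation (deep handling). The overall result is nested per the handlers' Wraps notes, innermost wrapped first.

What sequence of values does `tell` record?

Evaluation trace:
tell(6) @ H0 ⇒ log+=6
get @ H1 ⇒ 3
H0 returns (-3, (6))
H1 returns ((-3, (6)), 3)
= ((-3, (6)), 3)

Answer: (6)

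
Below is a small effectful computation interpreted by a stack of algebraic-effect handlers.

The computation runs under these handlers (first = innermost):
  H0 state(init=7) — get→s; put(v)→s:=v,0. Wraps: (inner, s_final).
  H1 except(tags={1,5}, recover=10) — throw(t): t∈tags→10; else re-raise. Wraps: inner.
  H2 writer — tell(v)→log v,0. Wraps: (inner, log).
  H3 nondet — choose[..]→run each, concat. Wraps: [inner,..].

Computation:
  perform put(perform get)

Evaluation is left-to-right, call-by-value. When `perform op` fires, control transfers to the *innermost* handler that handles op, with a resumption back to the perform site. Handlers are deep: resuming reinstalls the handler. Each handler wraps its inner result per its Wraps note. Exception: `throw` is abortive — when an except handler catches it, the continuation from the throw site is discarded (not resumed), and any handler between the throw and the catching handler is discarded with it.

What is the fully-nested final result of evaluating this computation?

Evaluation trace:
get @ H0 ⇒ 7
put(7) @ H0 ⇒ s:=7
H0 returns (0, 7)
H1 returns (0, 7)
H2 returns ((0, 7), ())
H3 returns [((0, 7), ())]
= [((0, 7), ())]

Answer: [((0, 7), ())]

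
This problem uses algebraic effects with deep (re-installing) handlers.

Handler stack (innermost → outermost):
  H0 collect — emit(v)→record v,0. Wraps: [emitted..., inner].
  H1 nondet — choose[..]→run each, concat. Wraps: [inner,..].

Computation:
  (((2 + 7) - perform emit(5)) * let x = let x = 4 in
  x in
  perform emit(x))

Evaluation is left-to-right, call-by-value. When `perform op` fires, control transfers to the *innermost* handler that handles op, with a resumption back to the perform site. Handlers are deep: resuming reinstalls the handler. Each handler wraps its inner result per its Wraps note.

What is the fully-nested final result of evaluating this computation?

Answer: [[5, 4, 0]]

Step-by-step:
emit(5) @ H0 ⇒ out+=5
emit(4) @ H0 ⇒ out+=4
H0 returns [5, 4, 0]
H1 returns [[5, 4, 0]]
= [[5, 4, 0]]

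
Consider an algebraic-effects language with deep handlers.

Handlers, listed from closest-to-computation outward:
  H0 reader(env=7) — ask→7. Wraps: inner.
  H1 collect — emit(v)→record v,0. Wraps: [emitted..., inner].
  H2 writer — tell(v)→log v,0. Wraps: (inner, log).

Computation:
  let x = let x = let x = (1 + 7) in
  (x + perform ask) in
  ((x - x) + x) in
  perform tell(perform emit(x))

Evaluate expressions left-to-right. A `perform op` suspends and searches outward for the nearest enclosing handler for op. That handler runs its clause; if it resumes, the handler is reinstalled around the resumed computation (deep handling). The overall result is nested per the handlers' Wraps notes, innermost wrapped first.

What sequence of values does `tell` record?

Step-by-step:
ask @ H0 ⇒ 7
emit(15) @ H1 ⇒ out+=15
tell(0) @ H2 ⇒ log+=0
H0 returns 0
H1 returns [15, 0]
H2 returns ([15, 0], (0))
= ([15, 0], (0))

Answer: (0)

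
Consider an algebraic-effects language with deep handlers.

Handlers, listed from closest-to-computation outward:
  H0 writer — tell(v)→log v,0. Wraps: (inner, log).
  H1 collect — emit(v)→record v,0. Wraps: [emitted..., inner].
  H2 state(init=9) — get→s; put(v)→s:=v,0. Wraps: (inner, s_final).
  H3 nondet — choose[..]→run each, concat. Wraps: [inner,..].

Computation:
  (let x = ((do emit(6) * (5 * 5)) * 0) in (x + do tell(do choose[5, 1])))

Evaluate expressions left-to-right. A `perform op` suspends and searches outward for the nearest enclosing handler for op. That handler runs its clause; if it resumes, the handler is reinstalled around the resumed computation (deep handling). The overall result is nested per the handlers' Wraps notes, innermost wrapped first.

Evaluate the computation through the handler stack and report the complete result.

Working:
emit(6) @ H1 ⇒ out+=6
choose[5, 1] @ H3
  branch[0] choose=5:
    tell(5) @ H0 ⇒ log+=5
    H0 returns (0, (5))
    H1 returns [6, (0, (5))]
    H2 returns ([6, (0, (5))], 9)
    H3 returns [([6, (0, (5))], 9)]
  branch[1] choose=1:
    tell(1) @ H0 ⇒ log+=1
    H0 returns (0, (1))
    H1 returns [6, (0, (1))]
    H2 returns ([6, (0, (1))], 9)
    H3 returns [([6, (0, (1))], 9)]
= [([6, (0, (5))], 9), ([6, (0, (1))], 9)]

Answer: [([6, (0, (5))], 9), ([6, (0, (1))], 9)]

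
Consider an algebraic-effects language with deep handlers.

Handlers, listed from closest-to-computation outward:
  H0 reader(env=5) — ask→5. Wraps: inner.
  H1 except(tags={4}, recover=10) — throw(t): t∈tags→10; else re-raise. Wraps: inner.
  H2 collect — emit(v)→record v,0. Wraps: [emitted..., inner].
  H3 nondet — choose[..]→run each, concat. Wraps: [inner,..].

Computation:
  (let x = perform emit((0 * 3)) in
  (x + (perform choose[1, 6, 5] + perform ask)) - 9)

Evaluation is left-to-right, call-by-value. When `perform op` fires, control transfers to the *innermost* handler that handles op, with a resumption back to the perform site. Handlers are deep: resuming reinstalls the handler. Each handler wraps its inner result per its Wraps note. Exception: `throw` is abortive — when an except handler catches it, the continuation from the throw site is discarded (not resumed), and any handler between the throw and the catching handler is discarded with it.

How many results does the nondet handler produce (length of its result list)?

Answer: 3

Evaluation trace:
emit(0) @ H2 ⇒ out+=0
choose[1, 6, 5] @ H3
  branch[0] choose=1:
    ask @ H0 ⇒ 5
    H0 returns -3
    H1 returns -3
    H2 returns [0, -3]
    H3 returns [[0, -3]]
  branch[1] choose=6:
    ask @ H0 ⇒ 5
    H0 returns 2
    H1 returns 2
    H2 returns [0, 2]
    H3 returns [[0, 2]]
  branch[2] choose=5:
    ask @ H0 ⇒ 5
    H0 returns 1
    H1 returns 1
    H2 returns [0, 1]
    H3 returns [[0, 1]]
= [[0, -3], [0, 2], [0, 1]]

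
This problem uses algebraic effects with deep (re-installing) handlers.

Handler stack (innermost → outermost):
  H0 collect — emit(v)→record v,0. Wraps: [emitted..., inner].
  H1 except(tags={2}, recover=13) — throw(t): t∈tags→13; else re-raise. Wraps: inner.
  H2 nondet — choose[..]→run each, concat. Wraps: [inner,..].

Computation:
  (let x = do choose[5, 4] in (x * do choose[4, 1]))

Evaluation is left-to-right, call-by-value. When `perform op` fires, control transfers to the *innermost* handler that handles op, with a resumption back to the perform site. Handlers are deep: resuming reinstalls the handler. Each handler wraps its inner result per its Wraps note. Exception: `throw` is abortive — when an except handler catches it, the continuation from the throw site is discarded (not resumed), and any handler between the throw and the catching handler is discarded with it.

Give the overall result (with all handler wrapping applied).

Answer: [[20], [5], [16], [4]]

Working:
choose[5, 4] @ H2
  branch[0] choose=5:
    choose[4, 1] @ H2
      branch[0] choose=4:
        H0 returns [20]
        H1 returns [20]
        H2 returns [[20]]
      branch[1] choose=1:
        H0 returns [5]
        H1 returns [5]
        H2 returns [[5]]
  branch[1] choose=4:
    choose[4, 1] @ H2
      branch[0] choose=4:
        H0 returns [16]
        H1 returns [16]
        H2 returns [[16]]
      branch[1] choose=1:
        H0 returns [4]
        H1 returns [4]
        H2 returns [[4]]
= [[20], [5], [16], [4]]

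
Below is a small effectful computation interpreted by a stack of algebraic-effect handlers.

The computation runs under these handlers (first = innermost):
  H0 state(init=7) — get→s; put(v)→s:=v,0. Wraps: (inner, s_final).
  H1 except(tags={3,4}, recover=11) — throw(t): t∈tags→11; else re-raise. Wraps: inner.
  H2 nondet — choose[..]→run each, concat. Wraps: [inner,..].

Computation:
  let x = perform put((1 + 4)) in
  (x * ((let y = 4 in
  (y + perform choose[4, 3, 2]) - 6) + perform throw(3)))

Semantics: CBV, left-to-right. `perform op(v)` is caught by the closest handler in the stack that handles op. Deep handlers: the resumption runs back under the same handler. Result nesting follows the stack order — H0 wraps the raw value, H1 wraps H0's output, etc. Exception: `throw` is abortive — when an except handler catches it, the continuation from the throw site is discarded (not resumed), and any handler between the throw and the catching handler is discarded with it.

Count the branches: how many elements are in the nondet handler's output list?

Answer: 3

Step-by-step:
put(5) @ H0 ⇒ s:=5
choose[4, 3, 2] @ H2
  branch[0] choose=4:
    throw(3) @ H1 caught ⇒ 11
    H2 returns [11]
  branch[1] choose=3:
    throw(3) @ H1 caught ⇒ 11
    H2 returns [11]
  branch[2] choose=2:
    throw(3) @ H1 caught ⇒ 11
    H2 returns [11]
= [11, 11, 11]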